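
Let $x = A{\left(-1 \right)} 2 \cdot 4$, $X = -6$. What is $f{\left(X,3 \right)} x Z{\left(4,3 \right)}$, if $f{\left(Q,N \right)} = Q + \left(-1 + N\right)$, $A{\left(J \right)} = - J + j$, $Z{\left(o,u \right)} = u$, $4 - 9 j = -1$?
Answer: $- \frac{448}{3} \approx -149.33$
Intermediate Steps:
$j = \frac{5}{9}$ ($j = \frac{4}{9} - - \frac{1}{9} = \frac{4}{9} + \frac{1}{9} = \frac{5}{9} \approx 0.55556$)
$A{\left(J \right)} = \frac{5}{9} - J$ ($A{\left(J \right)} = - J + \frac{5}{9} = \frac{5}{9} - J$)
$x = \frac{112}{9}$ ($x = \left(\frac{5}{9} - -1\right) 2 \cdot 4 = \left(\frac{5}{9} + 1\right) 2 \cdot 4 = \frac{14}{9} \cdot 2 \cdot 4 = \frac{28}{9} \cdot 4 = \frac{112}{9} \approx 12.444$)
$f{\left(Q,N \right)} = -1 + N + Q$
$f{\left(X,3 \right)} x Z{\left(4,3 \right)} = \left(-1 + 3 - 6\right) \frac{112}{9} \cdot 3 = \left(-4\right) \frac{112}{3} = - \frac{448}{3}$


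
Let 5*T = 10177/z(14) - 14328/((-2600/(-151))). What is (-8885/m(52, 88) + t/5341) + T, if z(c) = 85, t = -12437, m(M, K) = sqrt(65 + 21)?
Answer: -21365705397/147545125 - 8885*sqrt(86)/86 ≈ -1102.9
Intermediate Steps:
m(M, K) = sqrt(86)
T = -3935992/27625 (T = (10177/85 - 14328/((-2600/(-151))))/5 = (10177*(1/85) - 14328/((-2600*(-1/151))))/5 = (10177/85 - 14328/2600/151)/5 = (10177/85 - 14328*151/2600)/5 = (10177/85 - 270441/325)/5 = (1/5)*(-3935992/5525) = -3935992/27625 ≈ -142.48)
(-8885/m(52, 88) + t/5341) + T = (-8885*sqrt(86)/86 - 12437/5341) - 3935992/27625 = (-12437/5341 - 8885*sqrt(86)/86) - 3935992/27625 = -21365705397/147545125 - 8885*sqrt(86)/86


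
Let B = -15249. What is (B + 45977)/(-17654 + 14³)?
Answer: -15364/7455 ≈ -2.0609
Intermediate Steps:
(B + 45977)/(-17654 + 14³) = (-15249 + 45977)/(-17654 + 14³) = 30728/(-17654 + 2744) = 30728/(-14910) = 30728*(-1/14910) = -15364/7455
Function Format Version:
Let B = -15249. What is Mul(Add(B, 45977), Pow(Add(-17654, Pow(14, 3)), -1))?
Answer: Rational(-15364, 7455) ≈ -2.0609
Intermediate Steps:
Mul(Add(B, 45977), Pow(Add(-17654, Pow(14, 3)), -1)) = Mul(Add(-15249, 45977), Pow(Add(-17654, Pow(14, 3)), -1)) = Mul(30728, Pow(Add(-17654, 2744), -1)) = Mul(30728, Pow(-14910, -1)) = Mul(30728, Rational(-1, 14910)) = Rational(-15364, 7455)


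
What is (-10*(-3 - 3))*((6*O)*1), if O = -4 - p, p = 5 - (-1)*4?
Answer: -4680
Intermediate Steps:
p = 9 (p = 5 - 1*(-4) = 5 + 4 = 9)
O = -13 (O = -4 - 1*9 = -4 - 9 = -13)
(-10*(-3 - 3))*((6*O)*1) = (-10*(-3 - 3))*((6*(-13))*1) = (-10*(-6))*(-78*1) = 60*(-78) = -4680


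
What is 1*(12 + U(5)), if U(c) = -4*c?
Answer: -8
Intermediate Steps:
1*(12 + U(5)) = 1*(12 - 4*5) = 1*(12 - 20) = 1*(-8) = -8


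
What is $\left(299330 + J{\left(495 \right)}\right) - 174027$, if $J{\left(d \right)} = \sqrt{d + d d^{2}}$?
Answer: $125303 + 3 \sqrt{13476430} \approx 1.3632 \cdot 10^{5}$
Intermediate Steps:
$J{\left(d \right)} = \sqrt{d + d^{3}}$
$\left(299330 + J{\left(495 \right)}\right) - 174027 = \left(299330 + \sqrt{495 + 495^{3}}\right) - 174027 = \left(299330 + \sqrt{495 + 121287375}\right) - 174027 = \left(299330 + \sqrt{121287870}\right) - 174027 = \left(299330 + 3 \sqrt{13476430}\right) - 174027 = 125303 + 3 \sqrt{13476430}$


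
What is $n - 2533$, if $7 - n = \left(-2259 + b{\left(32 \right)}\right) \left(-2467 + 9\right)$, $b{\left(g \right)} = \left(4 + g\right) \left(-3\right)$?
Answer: $-5820612$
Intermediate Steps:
$b{\left(g \right)} = -12 - 3 g$
$n = -5818079$ ($n = 7 - \left(-2259 - 108\right) \left(-2467 + 9\right) = 7 - \left(-2259 - 108\right) \left(-2458\right) = 7 - \left(-2367\right) \left(-2458\right) = 7 - 5818086 = -5818079$)
$n - 2533 = -5818079 - 2533 = -5820612$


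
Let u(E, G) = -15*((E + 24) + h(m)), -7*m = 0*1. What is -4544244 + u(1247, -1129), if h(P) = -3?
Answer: -4563264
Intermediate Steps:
m = 0 (m = -0 = -⅐*0 = 0)
u(E, G) = -315 - 15*E (u(E, G) = -15*((E + 24) - 3) = -15*((24 + E) - 3) = -15*(21 + E) = -315 - 15*E)
-4544244 + u(1247, -1129) = -4544244 + (-315 - 15*1247) = -4544244 + (-315 - 18705) = -4544244 - 19020 = -4563264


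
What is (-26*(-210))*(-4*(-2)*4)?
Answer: 174720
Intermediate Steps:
(-26*(-210))*(-4*(-2)*4) = 5460*(8*4) = 5460*32 = 174720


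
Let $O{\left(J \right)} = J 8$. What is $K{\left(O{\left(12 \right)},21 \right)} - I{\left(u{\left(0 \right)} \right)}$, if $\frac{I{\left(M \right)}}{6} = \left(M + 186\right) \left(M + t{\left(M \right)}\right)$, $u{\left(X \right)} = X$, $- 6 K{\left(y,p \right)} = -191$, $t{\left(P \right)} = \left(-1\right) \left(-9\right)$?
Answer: $- \frac{60073}{6} \approx -10012.0$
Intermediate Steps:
$t{\left(P \right)} = 9$
$O{\left(J \right)} = 8 J$
$K{\left(y,p \right)} = \frac{191}{6}$ ($K{\left(y,p \right)} = \left(- \frac{1}{6}\right) \left(-191\right) = \frac{191}{6}$)
$I{\left(M \right)} = 6 \left(9 + M\right) \left(186 + M\right)$ ($I{\left(M \right)} = 6 \left(M + 186\right) \left(M + 9\right) = 6 \left(186 + M\right) \left(9 + M\right) = 6 \left(9 + M\right) \left(186 + M\right)$)
$K{\left(O{\left(12 \right)},21 \right)} - I{\left(u{\left(0 \right)} \right)} = \frac{191}{6} - \left(10044 + 6 \cdot 0^{2} + 1170 \cdot 0\right) = \frac{191}{6} - \left(10044 + 6 \cdot 0 + 0\right) = \frac{191}{6} - \left(10044 + 0 + 0\right) = \frac{191}{6} - 10044 = - \frac{60073}{6}$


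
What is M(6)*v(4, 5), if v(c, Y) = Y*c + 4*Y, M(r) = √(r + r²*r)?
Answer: 40*√222 ≈ 595.99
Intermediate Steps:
M(r) = √(r + r³)
v(c, Y) = 4*Y + Y*c
M(6)*v(4, 5) = √(6 + 6³)*(5*(4 + 4)) = √(6 + 216)*(5*8) = √222*40 = 40*√222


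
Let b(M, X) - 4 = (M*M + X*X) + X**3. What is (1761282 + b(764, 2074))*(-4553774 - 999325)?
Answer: -49577555221006518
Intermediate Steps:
b(M, X) = 4 + M**2 + X**2 + X**3 (b(M, X) = 4 + ((M*M + X*X) + X**3) = 4 + ((M**2 + X**2) + X**3) = 4 + (M**2 + X**2 + X**3) = 4 + M**2 + X**2 + X**3)
(1761282 + b(764, 2074))*(-4553774 - 999325) = (1761282 + (4 + 764**2 + 2074**2 + 2074**3))*(-4553774 - 999325) = (1761282 + (4 + 583696 + 4301476 + 8921261224))*(-5553099) = (1761282 + 8926146400)*(-5553099) = 8927907682*(-5553099) = -49577555221006518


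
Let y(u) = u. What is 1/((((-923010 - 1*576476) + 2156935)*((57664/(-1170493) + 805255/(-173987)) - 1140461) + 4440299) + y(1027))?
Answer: -18513687781/13881444201237928569100 ≈ -1.3337e-12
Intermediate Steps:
1/((((-923010 - 1*576476) + 2156935)*((57664/(-1170493) + 805255/(-173987)) - 1140461) + 4440299) + y(1027)) = 1/((((-923010 - 1*576476) + 2156935)*((57664/(-1170493) + 805255/(-173987)) - 1140461) + 4440299) + 1027) = 1/((((-923010 - 576476) + 2156935)*((57664*(-1/1170493) + 805255*(-1/173987)) - 1140461) + 4440299) + 1027) = 1/(((-1499486 + 2156935)*((-57664/1170493 - 73205/15817) - 1140461) + 4440299) + 1027) = 1/((657449*(-86598011553/18513687781 - 1140461) + 4440299) + 1027) = 1/((657449*(-21114225478418594/18513687781) + 4440299) + 1027) = 1/((-13881526426560826206706/18513687781 + 4440299) + 1027) = 1/(-13881444220251485920187/18513687781 + 1027) = 1/(-13881444201237928569100/18513687781) = -18513687781/13881444201237928569100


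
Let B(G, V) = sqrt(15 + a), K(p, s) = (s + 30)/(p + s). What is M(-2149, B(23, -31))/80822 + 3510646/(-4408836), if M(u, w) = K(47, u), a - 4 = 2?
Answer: -149101684415935/187251910647396 ≈ -0.79626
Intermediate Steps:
a = 6 (a = 4 + 2 = 6)
K(p, s) = (30 + s)/(p + s)
B(G, V) = sqrt(21) (B(G, V) = sqrt(15 + 6) = sqrt(21))
M(u, w) = (30 + u)/(47 + u)
M(-2149, B(23, -31))/80822 + 3510646/(-4408836) = ((30 - 2149)/(47 - 2149))/80822 + 3510646/(-4408836) = (-2119/(-2102))*(1/80822) + 3510646*(-1/4408836) = -1/2102*(-2119)*(1/80822) - 1755323/2204418 = (2119/2102)*(1/80822) - 1755323/2204418 = 2119/169887844 - 1755323/2204418 = -149101684415935/187251910647396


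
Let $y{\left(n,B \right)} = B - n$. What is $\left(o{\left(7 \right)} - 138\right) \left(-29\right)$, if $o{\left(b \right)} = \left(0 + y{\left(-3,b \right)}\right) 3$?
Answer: $3132$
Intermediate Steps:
$o{\left(b \right)} = 9 + 3 b$ ($o{\left(b \right)} = \left(0 + \left(b - -3\right)\right) 3 = \left(0 + \left(b + 3\right)\right) 3 = \left(0 + \left(3 + b\right)\right) 3 = \left(3 + b\right) 3 = 9 + 3 b$)
$\left(o{\left(7 \right)} - 138\right) \left(-29\right) = \left(\left(9 + 3 \cdot 7\right) - 138\right) \left(-29\right) = \left(\left(9 + 21\right) - 138\right) \left(-29\right) = \left(30 - 138\right) \left(-29\right) = \left(-108\right) \left(-29\right) = 3132$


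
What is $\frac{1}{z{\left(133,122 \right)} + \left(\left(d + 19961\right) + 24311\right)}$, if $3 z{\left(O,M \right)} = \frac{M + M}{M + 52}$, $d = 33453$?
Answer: $\frac{261}{20286347} \approx 1.2866 \cdot 10^{-5}$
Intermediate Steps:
$z{\left(O,M \right)} = \frac{2 M}{3 \left(52 + M\right)}$ ($z{\left(O,M \right)} = \frac{\left(M + M\right) \frac{1}{M + 52}}{3} = \frac{2 M \frac{1}{52 + M}}{3} = \frac{2 M}{3 \left(52 + M\right)}$)
$\frac{1}{z{\left(133,122 \right)} + \left(\left(d + 19961\right) + 24311\right)} = \frac{1}{\frac{2}{3} \cdot 122 \frac{1}{52 + 122} + \left(\left(33453 + 19961\right) + 24311\right)} = \frac{1}{\frac{2}{3} \cdot 122 \cdot \frac{1}{174} + \left(53414 + 24311\right)} = \frac{1}{\frac{2}{3} \cdot 122 \cdot \frac{1}{174} + 77725} = \frac{1}{\frac{122}{261} + 77725} = \frac{1}{\frac{20286347}{261}} = \frac{261}{20286347}$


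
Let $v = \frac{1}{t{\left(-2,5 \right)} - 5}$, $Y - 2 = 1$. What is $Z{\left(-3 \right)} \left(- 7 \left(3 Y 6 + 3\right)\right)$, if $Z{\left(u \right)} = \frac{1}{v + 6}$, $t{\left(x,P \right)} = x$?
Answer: $- \frac{2793}{41} \approx -68.122$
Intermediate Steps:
$Y = 3$ ($Y = 2 + 1 = 3$)
$v = - \frac{1}{7}$ ($v = \frac{1}{-2 - 5} = \frac{1}{-7} = - \frac{1}{7} \approx -0.14286$)
$Z{\left(u \right)} = \frac{7}{41}$ ($Z{\left(u \right)} = \frac{1}{- \frac{1}{7} + 6} = \frac{1}{\frac{41}{7}} = \frac{7}{41}$)
$Z{\left(-3 \right)} \left(- 7 \left(3 Y 6 + 3\right)\right) = \frac{7 \left(- 7 \left(3 \cdot 3 \cdot 6 + 3\right)\right)}{41} = \frac{7 \left(- 7 \left(9 \cdot 6 + 3\right)\right)}{41} = \frac{7 \left(- 7 \left(54 + 3\right)\right)}{41} = \frac{7 \left(\left(-7\right) 57\right)}{41} = \frac{7}{41} \left(-399\right) = - \frac{2793}{41}$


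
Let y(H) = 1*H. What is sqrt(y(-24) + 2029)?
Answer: sqrt(2005) ≈ 44.777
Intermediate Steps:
y(H) = H
sqrt(y(-24) + 2029) = sqrt(-24 + 2029) = sqrt(2005)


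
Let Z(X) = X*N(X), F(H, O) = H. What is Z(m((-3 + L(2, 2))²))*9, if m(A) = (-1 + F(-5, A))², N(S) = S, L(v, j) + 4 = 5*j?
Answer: 11664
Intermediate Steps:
L(v, j) = -4 + 5*j
m(A) = 36 (m(A) = (-1 - 5)² = (-6)² = 36)
Z(X) = X² (Z(X) = X*X = X²)
Z(m((-3 + L(2, 2))²))*9 = 36²*9 = 1296*9 = 11664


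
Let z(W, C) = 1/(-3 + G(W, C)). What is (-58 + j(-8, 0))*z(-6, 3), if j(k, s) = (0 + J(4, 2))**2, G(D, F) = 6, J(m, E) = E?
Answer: -18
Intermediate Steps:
j(k, s) = 4 (j(k, s) = (0 + 2)**2 = 2**2 = 4)
z(W, C) = 1/3 (z(W, C) = 1/(-3 + 6) = 1/3)
(-58 + j(-8, 0))*z(-6, 3) = (-58 + 4)*(1/3) = -54*1/3 = -18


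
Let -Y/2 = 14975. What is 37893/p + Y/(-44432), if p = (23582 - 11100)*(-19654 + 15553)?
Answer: 127618113677/189534626552 ≈ 0.67332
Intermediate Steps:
Y = -29950 (Y = -2*14975 = -29950)
p = -51188682 (p = 12482*(-4101) = -51188682)
37893/p + Y/(-44432) = 37893/(-51188682) - 29950/(-44432) = 37893*(-1/51188682) - 29950*(-1/44432) = -12631/17062894 + 14975/22216 = 127618113677/189534626552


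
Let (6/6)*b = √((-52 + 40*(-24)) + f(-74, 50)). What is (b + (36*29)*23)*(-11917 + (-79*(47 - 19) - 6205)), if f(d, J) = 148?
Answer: -488260008 - 244008*I*√6 ≈ -4.8826e+8 - 5.977e+5*I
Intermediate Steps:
b = 12*I*√6 (b = √((-52 + 40*(-24)) + 148) = √((-52 - 960) + 148) = √(-1012 + 148) = √(-864) = 12*I*√6 ≈ 29.394*I)
(b + (36*29)*23)*(-11917 + (-79*(47 - 19) - 6205)) = (12*I*√6 + (36*29)*23)*(-11917 + (-79*(47 - 19) - 6205)) = (12*I*√6 + 1044*23)*(-11917 + (-79*28 - 6205)) = (12*I*√6 + 24012)*(-11917 + (-2212 - 6205)) = (24012 + 12*I*√6)*(-11917 - 8417) = (24012 + 12*I*√6)*(-20334) = -488260008 - 244008*I*√6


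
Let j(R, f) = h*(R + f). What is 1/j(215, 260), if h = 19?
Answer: 1/9025 ≈ 0.00011080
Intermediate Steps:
j(R, f) = 19*R + 19*f (j(R, f) = 19*(R + f) = 19*R + 19*f)
1/j(215, 260) = 1/(19*215 + 19*260) = 1/(4085 + 4940) = 1/9025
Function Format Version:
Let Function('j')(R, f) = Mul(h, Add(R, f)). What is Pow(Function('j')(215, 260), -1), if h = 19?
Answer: Rational(1, 9025) ≈ 0.00011080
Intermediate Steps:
Function('j')(R, f) = Add(Mul(19, R), Mul(19, f)) (Function('j')(R, f) = Mul(19, Add(R, f)) = Add(Mul(19, R), Mul(19, f)))
Pow(Function('j')(215, 260), -1) = Pow(Add(Mul(19, 215), Mul(19, 260)), -1) = Pow(Add(4085, 4940), -1) = Pow(9025, -1) = Rational(1, 9025)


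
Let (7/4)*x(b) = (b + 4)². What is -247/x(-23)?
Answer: -91/76 ≈ -1.1974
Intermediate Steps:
x(b) = 4*(4 + b)²/7 (x(b) = 4*(b + 4)²/7 = 4*(4 + b)²/7)
-247/x(-23) = -247*7/(4*(4 - 23)²) = -247/((4/7)*(-19)²) = -247/((4/7)*361) = -247/1444/7 = -247*7/1444 = -91/76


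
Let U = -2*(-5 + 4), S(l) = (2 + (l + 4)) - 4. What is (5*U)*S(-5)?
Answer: -30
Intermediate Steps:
S(l) = 2 + l (S(l) = (2 + (4 + l)) - 4 = (6 + l) - 4 = 2 + l)
U = 2 (U = -2*(-1) = 2)
(5*U)*S(-5) = (5*2)*(2 - 5) = 10*(-3) = -30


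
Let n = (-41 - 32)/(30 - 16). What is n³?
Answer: -389017/2744 ≈ -141.77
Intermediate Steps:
n = -73/14 ≈ -5.2143
n³ = (-73/14)³ = -389017/2744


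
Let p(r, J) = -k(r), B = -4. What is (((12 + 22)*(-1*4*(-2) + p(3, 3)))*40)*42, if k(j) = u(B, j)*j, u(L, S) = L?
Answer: 1142400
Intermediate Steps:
k(j) = -4*j
p(r, J) = 4*r (p(r, J) = -(-4)*r = 4*r)
(((12 + 22)*(-1*4*(-2) + p(3, 3)))*40)*42 = (((12 + 22)*(-1*4*(-2) + 4*3))*40)*42 = ((34*(-4*(-2) + 12))*40)*42 = ((34*(8 + 12))*40)*42 = ((34*20)*40)*42 = (680*40)*42 = 27200*42 = 1142400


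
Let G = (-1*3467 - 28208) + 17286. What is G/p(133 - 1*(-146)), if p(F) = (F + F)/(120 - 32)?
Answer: -633116/279 ≈ -2269.2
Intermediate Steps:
p(F) = F/44 (p(F) = (2*F)/88 = (2*F)*(1/88) = F/44)
G = -14389 (G = (-3467 - 28208) + 17286 = -31675 + 17286 = -14389)
G/p(133 - 1*(-146)) = -14389*44/(133 - 1*(-146)) = -14389*44/(133 + 146) = -14389/((1/44)*279) = -14389/279/44 = -14389*44/279 = -633116/279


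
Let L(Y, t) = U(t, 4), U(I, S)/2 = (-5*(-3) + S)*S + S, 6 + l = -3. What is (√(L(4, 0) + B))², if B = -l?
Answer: 169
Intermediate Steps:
l = -9 (l = -6 - 3 = -9)
B = 9 (B = -1*(-9) = 9)
U(I, S) = 2*S + 2*S*(15 + S) (U(I, S) = 2*((-5*(-3) + S)*S + S) = 2*((15 + S)*S + S) = 2*(S*(15 + S) + S) = 2*(S + S*(15 + S)) = 2*S + 2*S*(15 + S))
L(Y, t) = 160 (L(Y, t) = 2*4*(16 + 4) = 2*4*20 = 160)
(√(L(4, 0) + B))² = (√(160 + 9))² = (√169)² = 13² = 169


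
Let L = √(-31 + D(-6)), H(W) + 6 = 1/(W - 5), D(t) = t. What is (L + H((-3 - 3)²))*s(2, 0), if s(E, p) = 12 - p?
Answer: -2220/31 + 12*I*√37 ≈ -71.613 + 72.993*I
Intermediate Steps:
H(W) = -6 + 1/(-5 + W) (H(W) = -6 + 1/(W - 5) = -6 + 1/(-5 + W))
L = I*√37 (L = √(-31 - 6) = √(-37) = I*√37 ≈ 6.0828*I)
(L + H((-3 - 3)²))*s(2, 0) = (I*√37 + (31 - 6*(-3 - 3)²)/(-5 + (-3 - 3)²))*(12 - 1*0) = (I*√37 + (31 - 6*(-6)²)/(-5 + (-6)²))*(12 + 0) = (I*√37 + (31 - 6*36)/(-5 + 36))*12 = (I*√37 + (31 - 216)/31)*12 = (I*√37 + (1/31)*(-185))*12 = (I*√37 - 185/31)*12 = (-185/31 + I*√37)*12 = -2220/31 + 12*I*√37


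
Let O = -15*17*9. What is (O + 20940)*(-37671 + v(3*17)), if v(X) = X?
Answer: -701424900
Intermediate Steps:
O = -2295 (O = -255*9 = -2295)
(O + 20940)*(-37671 + v(3*17)) = (-2295 + 20940)*(-37671 + 3*17) = 18645*(-37671 + 51) = 18645*(-37620) = -701424900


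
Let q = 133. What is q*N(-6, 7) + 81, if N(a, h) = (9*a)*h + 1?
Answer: -50060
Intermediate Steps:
N(a, h) = 1 + 9*a*h (N(a, h) = 9*a*h + 1 = 1 + 9*a*h)
q*N(-6, 7) + 81 = 133*(1 + 9*(-6)*7) + 81 = 133*(1 - 378) + 81 = 133*(-377) + 81 = -50141 + 81 = -50060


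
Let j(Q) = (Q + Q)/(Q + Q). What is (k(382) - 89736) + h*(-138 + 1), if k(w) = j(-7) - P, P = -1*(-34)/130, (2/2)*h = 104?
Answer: -6758912/65 ≈ -1.0398e+5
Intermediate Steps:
j(Q) = 1 (j(Q) = (2*Q)/((2*Q)) = (2*Q)*(1/(2*Q)) = 1)
h = 104
P = 17/65 (P = 34*(1/130) = 17/65 ≈ 0.26154)
k(w) = 48/65 (k(w) = 1 - 1*17/65 = 1 - 17/65 = 48/65)
(k(382) - 89736) + h*(-138 + 1) = (48/65 - 89736) + 104*(-138 + 1) = -5832792/65 + 104*(-137) = -5832792/65 - 14248 = -6758912/65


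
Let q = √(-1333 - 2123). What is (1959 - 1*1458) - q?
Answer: 501 - 24*I*√6 ≈ 501.0 - 58.788*I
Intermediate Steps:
q = 24*I*√6 (q = √(-3456) = 24*I*√6 ≈ 58.788*I)
(1959 - 1*1458) - q = (1959 - 1*1458) - 24*I*√6 = (1959 - 1458) - 24*I*√6 = 501 - 24*I*√6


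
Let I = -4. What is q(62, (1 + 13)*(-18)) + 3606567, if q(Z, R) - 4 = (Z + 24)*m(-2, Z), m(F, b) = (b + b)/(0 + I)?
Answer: 3603905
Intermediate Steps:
m(F, b) = -b/2 (m(F, b) = (b + b)/(0 - 4) = (2*b)/(-4) = (2*b)*(-¼) = -b/2)
q(Z, R) = 4 - Z*(24 + Z)/2 (q(Z, R) = 4 + (Z + 24)*(-Z/2) = 4 + (24 + Z)*(-Z/2) = 4 - Z*(24 + Z)/2)
q(62, (1 + 13)*(-18)) + 3606567 = (4 - 12*62 - ½*62²) + 3606567 = (4 - 744 - ½*3844) + 3606567 = (4 - 744 - 1922) + 3606567 = -2662 + 3606567 = 3603905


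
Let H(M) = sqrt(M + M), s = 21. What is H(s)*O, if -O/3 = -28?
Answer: 84*sqrt(42) ≈ 544.38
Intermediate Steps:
O = 84 (O = -3*(-28) = 84)
H(M) = sqrt(2)*sqrt(M) (H(M) = sqrt(2*M) = sqrt(2)*sqrt(M))
H(s)*O = (sqrt(2)*sqrt(21))*84 = sqrt(42)*84 = 84*sqrt(42)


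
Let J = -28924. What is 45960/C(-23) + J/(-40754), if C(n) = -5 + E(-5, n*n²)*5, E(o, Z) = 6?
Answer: 26768242/14555 ≈ 1839.1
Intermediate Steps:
C(n) = 25 (C(n) = -5 + 6*5 = -5 + 30 = 25)
45960/C(-23) + J/(-40754) = 45960/25 - 28924/(-40754) = 45960*(1/25) - 28924*(-1/40754) = 9192/5 + 2066/2911 = 26768242/14555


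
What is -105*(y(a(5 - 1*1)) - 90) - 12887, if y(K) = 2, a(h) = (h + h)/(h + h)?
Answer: -3647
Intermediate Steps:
a(h) = 1 (a(h) = (2*h)/((2*h)) = (2*h)*(1/(2*h)) = 1)
-105*(y(a(5 - 1*1)) - 90) - 12887 = -105*(2 - 90) - 12887 = -105*(-88) - 12887 = 9240 - 12887 = -3647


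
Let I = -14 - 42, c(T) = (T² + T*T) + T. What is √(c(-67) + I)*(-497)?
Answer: -497*√8855 ≈ -46768.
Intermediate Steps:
c(T) = T + 2*T² (c(T) = (T² + T²) + T = 2*T² + T = T + 2*T²)
I = -56
√(c(-67) + I)*(-497) = √(-67*(1 + 2*(-67)) - 56)*(-497) = √(-67*(1 - 134) - 56)*(-497) = √(-67*(-133) - 56)*(-497) = √(8911 - 56)*(-497) = √8855*(-497) = -497*√8855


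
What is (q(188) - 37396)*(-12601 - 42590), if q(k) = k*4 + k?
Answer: 2012043096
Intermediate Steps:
q(k) = 5*k (q(k) = 4*k + k = 5*k)
(q(188) - 37396)*(-12601 - 42590) = (5*188 - 37396)*(-12601 - 42590) = (940 - 37396)*(-55191) = -36456*(-55191) = 2012043096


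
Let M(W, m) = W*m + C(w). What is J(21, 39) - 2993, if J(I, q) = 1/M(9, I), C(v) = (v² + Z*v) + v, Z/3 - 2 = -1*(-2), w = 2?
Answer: -655466/219 ≈ -2993.0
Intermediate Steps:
Z = 12 (Z = 6 + 3*(-1*(-2)) = 6 + 3*2 = 6 + 6 = 12)
C(v) = v² + 13*v (C(v) = (v² + 12*v) + v = v² + 13*v)
M(W, m) = 30 + W*m (M(W, m) = W*m + 2*(13 + 2) = W*m + 2*15 = W*m + 30 = 30 + W*m)
J(I, q) = 1/(30 + 9*I)
J(21, 39) - 2993 = 1/(3*(10 + 3*21)) - 2993 = 1/(3*(10 + 63)) - 2993 = (⅓)/73 - 2993 = (⅓)*(1/73) - 2993 = 1/219 - 2993 = -655466/219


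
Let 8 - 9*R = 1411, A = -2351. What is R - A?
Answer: 19756/9 ≈ 2195.1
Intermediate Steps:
R = -1403/9 (R = 8/9 - ⅑*1411 = 8/9 - 1411/9 = -1403/9 ≈ -155.89)
R - A = -1403/9 - 1*(-2351) = -1403/9 + 2351 = 19756/9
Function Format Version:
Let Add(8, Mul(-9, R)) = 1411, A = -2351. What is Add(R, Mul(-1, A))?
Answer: Rational(19756, 9) ≈ 2195.1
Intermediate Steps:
R = Rational(-1403, 9) (R = Add(Rational(8, 9), Mul(Rational(-1, 9), 1411)) = Add(Rational(8, 9), Rational(-1411, 9)) = Rational(-1403, 9) ≈ -155.89)
Add(R, Mul(-1, A)) = Add(Rational(-1403, 9), Mul(-1, -2351)) = Add(Rational(-1403, 9), 2351) = Rational(19756, 9)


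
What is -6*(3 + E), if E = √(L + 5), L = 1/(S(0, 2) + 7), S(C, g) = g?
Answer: -18 - 2*√46 ≈ -31.565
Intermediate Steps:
L = ⅑ (L = 1/(2 + 7) = 1/9 = ⅑ ≈ 0.11111)
E = √46/3 (E = √(⅑ + 5) = √(46/9) = √46/3 ≈ 2.2608)
-6*(3 + E) = -6*(3 + √46/3) = -18 - 2*√46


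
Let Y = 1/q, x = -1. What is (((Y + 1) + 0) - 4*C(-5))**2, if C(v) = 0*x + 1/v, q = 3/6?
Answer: 361/25 ≈ 14.440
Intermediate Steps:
q = 1/2 (q = 3*(1/6) = 1/2 ≈ 0.50000)
Y = 2 (Y = 1/(1/2) = 2)
C(v) = 1/v (C(v) = 0*(-1) + 1/v = 0 + 1/v = 1/v)
(((Y + 1) + 0) - 4*C(-5))**2 = (((2 + 1) + 0) - 4/(-5))**2 = ((3 + 0) - 4*(-1/5))**2 = (3 + 4/5)**2 = (19/5)**2 = 361/25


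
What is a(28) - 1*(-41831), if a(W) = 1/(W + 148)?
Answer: 7362257/176 ≈ 41831.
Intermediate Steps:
a(W) = 1/(148 + W)
a(28) - 1*(-41831) = 1/(148 + 28) - 1*(-41831) = 1/176 + 41831 = 7362257/176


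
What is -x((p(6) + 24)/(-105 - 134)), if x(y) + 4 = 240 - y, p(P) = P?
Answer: -56434/239 ≈ -236.13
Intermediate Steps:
x(y) = 236 - y (x(y) = -4 + (240 - y) = 236 - y)
-x((p(6) + 24)/(-105 - 134)) = -(236 - (6 + 24)/(-105 - 134)) = -(236 - 30/(-239)) = -(236 - 30*(-1)/239) = -(236 - 1*(-30/239)) = -(236 + 30/239) = -1*56434/239 = -56434/239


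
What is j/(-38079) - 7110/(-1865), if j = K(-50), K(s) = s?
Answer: 54166988/14203467 ≈ 3.8136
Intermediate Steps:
j = -50
j/(-38079) - 7110/(-1865) = -50/(-38079) - 7110/(-1865) = -50*(-1/38079) - 7110*(-1/1865) = 50/38079 + 1422/373 = 54166988/14203467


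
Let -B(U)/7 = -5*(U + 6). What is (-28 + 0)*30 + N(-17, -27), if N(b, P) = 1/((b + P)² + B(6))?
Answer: -1979039/2356 ≈ -840.00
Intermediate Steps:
B(U) = 210 + 35*U (B(U) = -(-35)*(U + 6) = -(-35)*(6 + U) = -7*(-30 - 5*U) = 210 + 35*U)
N(b, P) = 1/(420 + (P + b)²) (N(b, P) = 1/((b + P)² + (210 + 35*6)) = 1/((P + b)² + (210 + 210)) = 1/((P + b)² + 420) = 1/(420 + (P + b)²))
(-28 + 0)*30 + N(-17, -27) = (-28 + 0)*30 + 1/(420 + (-27 - 17)²) = -28*30 + 1/(420 + (-44)²) = -840 + 1/(420 + 1936) = -840 + 1/2356 = -1979039/2356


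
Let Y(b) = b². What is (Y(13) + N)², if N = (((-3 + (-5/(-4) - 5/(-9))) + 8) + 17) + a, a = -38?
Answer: 31058329/1296 ≈ 23965.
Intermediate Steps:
N = -511/36 (N = (((-3 + (-5/(-4) - 5/(-9))) + 8) + 17) - 38 = (((-3 + (-5*(-¼) - 5*(-⅑))) + 8) + 17) - 38 = (((-3 + (5/4 + 5/9)) + 8) + 17) - 38 = (((-3 + 65/36) + 8) + 17) - 38 = ((-43/36 + 8) + 17) - 38 = (245/36 + 17) - 38 = 857/36 - 38 = -511/36 ≈ -14.194)
(Y(13) + N)² = (13² - 511/36)² = (169 - 511/36)² = (5573/36)² = 31058329/1296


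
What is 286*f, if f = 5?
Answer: 1430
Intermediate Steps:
286*f = 286*5 = 1430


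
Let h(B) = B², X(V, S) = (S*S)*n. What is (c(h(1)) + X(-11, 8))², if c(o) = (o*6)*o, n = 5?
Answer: 106276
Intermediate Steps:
X(V, S) = 5*S² (X(V, S) = (S*S)*5 = S²*5 = 5*S²)
c(o) = 6*o² (c(o) = (6*o)*o = 6*o²)
(c(h(1)) + X(-11, 8))² = (6*(1²)² + 5*8²)² = (6*1² + 5*64)² = (6*1 + 320)² = (6 + 320)² = 326² = 106276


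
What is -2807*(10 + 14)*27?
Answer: -1818936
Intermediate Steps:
-2807*(10 + 14)*27 = -67368*27 = -2807*648 = -1818936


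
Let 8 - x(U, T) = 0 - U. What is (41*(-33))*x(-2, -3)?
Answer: -8118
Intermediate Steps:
x(U, T) = 8 + U (x(U, T) = 8 - (0 - U) = 8 - (-1)*U = 8 + U)
(41*(-33))*x(-2, -3) = (41*(-33))*(8 - 2) = -1353*6 = -8118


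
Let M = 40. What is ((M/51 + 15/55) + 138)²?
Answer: 6085716121/314721 ≈ 19337.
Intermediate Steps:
((M/51 + 15/55) + 138)² = ((40/51 + 15/55) + 138)² = ((40*(1/51) + 15*(1/55)) + 138)² = ((40/51 + 3/11) + 138)² = (593/561 + 138)² = (78011/561)² = 6085716121/314721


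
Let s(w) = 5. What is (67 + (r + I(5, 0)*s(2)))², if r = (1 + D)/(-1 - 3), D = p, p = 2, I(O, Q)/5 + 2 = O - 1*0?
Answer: 319225/16 ≈ 19952.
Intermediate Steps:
I(O, Q) = -10 + 5*O (I(O, Q) = -10 + 5*(O - 1*0) = -10 + 5*(O + 0) = -10 + 5*O)
D = 2
r = -¾ (r = (1 + 2)/(-1 - 3) = 3/(-4) = 3*(-¼) = -¾ ≈ -0.75000)
(67 + (r + I(5, 0)*s(2)))² = (67 + (-¾ + (-10 + 5*5)*5))² = (67 + (-¾ + (-10 + 25)*5))² = (67 + (-¾ + 15*5))² = (67 + (-¾ + 75))² = (67 + 297/4)² = (565/4)² = 319225/16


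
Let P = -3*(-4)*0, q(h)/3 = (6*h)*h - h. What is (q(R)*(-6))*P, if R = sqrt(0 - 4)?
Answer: 0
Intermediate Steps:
R = 2*I (R = sqrt(-4) = 2*I ≈ 2.0*I)
q(h) = -3*h + 18*h**2 (q(h) = 3*((6*h)*h - h) = 3*(6*h**2 - h) = 3*(-h + 6*h**2) = -3*h + 18*h**2)
P = 0 (P = 12*0 = 0)
(q(R)*(-6))*P = ((3*(2*I)*(-1 + 6*(2*I)))*(-6))*0 = ((3*(2*I)*(-1 + 12*I))*(-6))*0 = ((6*I*(-1 + 12*I))*(-6))*0 = -36*I*(-1 + 12*I)*0 = 0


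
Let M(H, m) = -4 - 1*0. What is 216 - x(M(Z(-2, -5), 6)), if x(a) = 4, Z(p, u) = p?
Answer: 212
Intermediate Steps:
M(H, m) = -4 (M(H, m) = -4 + 0 = -4)
216 - x(M(Z(-2, -5), 6)) = 216 - 1*4 = 216 - 4 = 212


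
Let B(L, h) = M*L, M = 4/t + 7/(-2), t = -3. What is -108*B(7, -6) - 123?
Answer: 3531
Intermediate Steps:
M = -29/6 (M = 4/(-3) + 7/(-2) = 4*(-1/3) + 7*(-1/2) = -4/3 - 7/2 = -29/6 ≈ -4.8333)
B(L, h) = -29*L/6
-108*B(7, -6) - 123 = -(-522)*7 - 123 = -108*(-203/6) - 123 = 3654 - 123 = 3531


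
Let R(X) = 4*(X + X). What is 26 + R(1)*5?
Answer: 66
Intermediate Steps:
R(X) = 8*X (R(X) = 4*(2*X) = 8*X)
26 + R(1)*5 = 26 + (8*1)*5 = 26 + 8*5 = 26 + 40 = 66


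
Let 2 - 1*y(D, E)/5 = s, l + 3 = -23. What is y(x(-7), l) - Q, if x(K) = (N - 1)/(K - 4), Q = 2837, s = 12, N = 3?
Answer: -2887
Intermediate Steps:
l = -26 (l = -3 - 23 = -26)
x(K) = 2/(-4 + K) (x(K) = (3 - 1)/(K - 4) = 2/(-4 + K))
y(D, E) = -50 (y(D, E) = 10 - 5*12 = 10 - 60 = -50)
y(x(-7), l) - Q = -50 - 1*2837 = -50 - 2837 = -2887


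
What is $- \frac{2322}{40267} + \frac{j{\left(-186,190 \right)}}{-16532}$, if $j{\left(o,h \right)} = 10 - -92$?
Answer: $- \frac{21247269}{332847022} \approx -0.063835$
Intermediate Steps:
$j{\left(o,h \right)} = 102$ ($j{\left(o,h \right)} = 10 + 92 = 102$)
$- \frac{2322}{40267} + \frac{j{\left(-186,190 \right)}}{-16532} = - \frac{2322}{40267} + \frac{102}{-16532} = \left(-2322\right) \frac{1}{40267} + 102 \left(- \frac{1}{16532}\right) = - \frac{2322}{40267} - \frac{51}{8266} = - \frac{21247269}{332847022}$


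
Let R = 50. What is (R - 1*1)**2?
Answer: 2401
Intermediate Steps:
(R - 1*1)**2 = (50 - 1*1)**2 = (50 - 1)**2 = 49**2 = 2401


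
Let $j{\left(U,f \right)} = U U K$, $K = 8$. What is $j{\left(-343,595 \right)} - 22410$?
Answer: $918782$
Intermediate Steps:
$j{\left(U,f \right)} = 8 U^{2}$ ($j{\left(U,f \right)} = U U 8 = U^{2} \cdot 8 = 8 U^{2}$)
$j{\left(-343,595 \right)} - 22410 = 8 \left(-343\right)^{2} - 22410 = 8 \cdot 117649 - 22410 = 941192 - 22410 = 918782$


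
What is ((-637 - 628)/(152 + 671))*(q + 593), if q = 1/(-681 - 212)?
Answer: -669878220/734939 ≈ -911.47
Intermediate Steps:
q = -1/893 (q = 1/(-893) = -1/893 ≈ -0.0011198)
((-637 - 628)/(152 + 671))*(q + 593) = ((-637 - 628)/(152 + 671))*(-1/893 + 593) = -1265/823*(529548/893) = -1265*1/823*(529548/893) = -1265/823*529548/893 = -669878220/734939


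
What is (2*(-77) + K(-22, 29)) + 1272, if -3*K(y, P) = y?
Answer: 3376/3 ≈ 1125.3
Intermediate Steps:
K(y, P) = -y/3
(2*(-77) + K(-22, 29)) + 1272 = (2*(-77) - ⅓*(-22)) + 1272 = (-154 + 22/3) + 1272 = -440/3 + 1272 = 3376/3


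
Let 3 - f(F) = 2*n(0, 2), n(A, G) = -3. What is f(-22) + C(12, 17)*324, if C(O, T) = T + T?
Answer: 11025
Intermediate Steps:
C(O, T) = 2*T
f(F) = 9 (f(F) = 3 - 2*(-3) = 3 - 1*(-6) = 3 + 6 = 9)
f(-22) + C(12, 17)*324 = 9 + (2*17)*324 = 9 + 34*324 = 9 + 11016 = 11025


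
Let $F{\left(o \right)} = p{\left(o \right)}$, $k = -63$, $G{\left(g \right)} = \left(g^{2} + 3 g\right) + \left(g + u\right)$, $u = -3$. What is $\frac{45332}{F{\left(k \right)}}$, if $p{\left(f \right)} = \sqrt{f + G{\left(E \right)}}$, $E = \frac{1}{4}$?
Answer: $- \frac{181328 i \sqrt{1039}}{1039} \approx - 5625.4 i$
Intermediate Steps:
$E = \frac{1}{4} \approx 0.25$
$G{\left(g \right)} = -3 + g^{2} + 4 g$ ($G{\left(g \right)} = \left(g^{2} + 3 g\right) + \left(g - 3\right) = \left(g^{2} + 3 g\right) + \left(-3 + g\right) = -3 + g^{2} + 4 g$)
$p{\left(f \right)} = \sqrt{- \frac{31}{16} + f}$ ($p{\left(f \right)} = \sqrt{f + \left(-3 + \left(\frac{1}{4}\right)^{2} + 4 \cdot \frac{1}{4}\right)} = \sqrt{f + \left(-3 + \frac{1}{16} + 1\right)} = \sqrt{f - \frac{31}{16}} = \sqrt{- \frac{31}{16} + f}$)
$F{\left(o \right)} = \frac{\sqrt{-31 + 16 o}}{4}$
$\frac{45332}{F{\left(k \right)}} = \frac{45332}{\frac{1}{4} \sqrt{-31 + 16 \left(-63\right)}} = \frac{45332}{\frac{1}{4} \sqrt{-31 - 1008}} = \frac{45332}{\frac{1}{4} \sqrt{-1039}} = \frac{45332}{\frac{1}{4} i \sqrt{1039}} = 45332 \left(- \frac{4 i \sqrt{1039}}{1039}\right) = - \frac{181328 i \sqrt{1039}}{1039}$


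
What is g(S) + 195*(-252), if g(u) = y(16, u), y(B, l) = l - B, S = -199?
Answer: -49355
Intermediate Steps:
g(u) = -16 + u (g(u) = u - 1*16 = u - 16 = -16 + u)
g(S) + 195*(-252) = (-16 - 199) + 195*(-252) = -215 - 49140 = -49355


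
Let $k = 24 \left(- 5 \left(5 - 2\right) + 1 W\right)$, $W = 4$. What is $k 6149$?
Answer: $-1623336$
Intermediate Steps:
$k = -264$ ($k = 24 \left(- 5 \left(5 - 2\right) + 1 \cdot 4\right) = 24 \left(\left(-5\right) 3 + 4\right) = 24 \left(-15 + 4\right) = 24 \left(-11\right) = -264$)
$k 6149 = \left(-264\right) 6149 = -1623336$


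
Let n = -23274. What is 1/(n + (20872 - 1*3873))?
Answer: -1/6275 ≈ -0.00015936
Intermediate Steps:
1/(n + (20872 - 1*3873)) = 1/(-23274 + (20872 - 1*3873)) = 1/(-23274 + (20872 - 3873)) = 1/(-23274 + 16999) = 1/(-6275) = -1/6275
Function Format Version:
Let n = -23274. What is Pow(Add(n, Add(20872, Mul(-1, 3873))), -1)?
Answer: Rational(-1, 6275) ≈ -0.00015936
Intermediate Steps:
Pow(Add(n, Add(20872, Mul(-1, 3873))), -1) = Pow(Add(-23274, Add(20872, Mul(-1, 3873))), -1) = Pow(Add(-23274, Add(20872, -3873)), -1) = Pow(Add(-23274, 16999), -1) = Pow(-6275, -1) = Rational(-1, 6275)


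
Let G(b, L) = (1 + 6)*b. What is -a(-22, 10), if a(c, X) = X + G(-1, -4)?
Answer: -3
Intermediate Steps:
G(b, L) = 7*b
a(c, X) = -7 + X (a(c, X) = X + 7*(-1) = X - 7 = -7 + X)
-a(-22, 10) = -(-7 + 10) = -1*3 = -3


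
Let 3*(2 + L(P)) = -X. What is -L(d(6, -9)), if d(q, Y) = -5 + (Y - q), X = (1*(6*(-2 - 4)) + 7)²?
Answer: 847/3 ≈ 282.33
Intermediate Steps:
X = 841 (X = (1*(6*(-6)) + 7)² = (1*(-36) + 7)² = (-36 + 7)² = (-29)² = 841)
d(q, Y) = -5 + Y - q
L(P) = -847/3 (L(P) = -2 + (-1*841)/3 = -2 + (⅓)*(-841) = -2 - 841/3 = -847/3)
-L(d(6, -9)) = -1*(-847/3) = 847/3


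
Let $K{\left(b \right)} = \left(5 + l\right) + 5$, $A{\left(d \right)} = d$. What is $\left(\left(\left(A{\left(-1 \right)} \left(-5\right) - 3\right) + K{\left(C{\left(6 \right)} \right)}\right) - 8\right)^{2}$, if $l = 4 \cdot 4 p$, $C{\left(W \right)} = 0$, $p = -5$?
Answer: $5776$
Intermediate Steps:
$l = -80$ ($l = 4 \cdot 4 \left(-5\right) = 16 \left(-5\right) = -80$)
$K{\left(b \right)} = -70$ ($K{\left(b \right)} = \left(5 - 80\right) + 5 = -75 + 5 = -70$)
$\left(\left(\left(A{\left(-1 \right)} \left(-5\right) - 3\right) + K{\left(C{\left(6 \right)} \right)}\right) - 8\right)^{2} = \left(\left(\left(\left(-1\right) \left(-5\right) - 3\right) - 70\right) - 8\right)^{2} = \left(\left(\left(5 - 3\right) - 70\right) - 8\right)^{2} = \left(\left(2 - 70\right) - 8\right)^{2} = \left(-68 - 8\right)^{2} = \left(-76\right)^{2} = 5776$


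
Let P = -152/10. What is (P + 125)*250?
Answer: 27450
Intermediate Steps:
P = -76/5 (P = -152*⅒ = -76/5 ≈ -15.200)
(P + 125)*250 = (-76/5 + 125)*250 = (549/5)*250 = 27450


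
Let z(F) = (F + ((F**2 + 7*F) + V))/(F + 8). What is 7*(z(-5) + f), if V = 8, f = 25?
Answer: 476/3 ≈ 158.67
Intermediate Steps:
z(F) = (8 + F**2 + 8*F)/(8 + F) (z(F) = (F + ((F**2 + 7*F) + 8))/(F + 8) = (F + (8 + F**2 + 7*F))/(8 + F) = (8 + F**2 + 8*F)/(8 + F))
7*(z(-5) + f) = 7*((8 + (-5)**2 + 8*(-5))/(8 - 5) + 25) = 7*((8 + 25 - 40)/3 + 25) = 7*((1/3)*(-7) + 25) = 7*(-7/3 + 25) = 7*(68/3) = 476/3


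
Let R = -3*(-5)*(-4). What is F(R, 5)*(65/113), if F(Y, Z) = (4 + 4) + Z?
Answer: 845/113 ≈ 7.4779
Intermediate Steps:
R = -60 (R = 15*(-4) = -60)
F(Y, Z) = 8 + Z
F(R, 5)*(65/113) = (8 + 5)*(65/113) = 13*(65*(1/113)) = 13*(65/113) = 845/113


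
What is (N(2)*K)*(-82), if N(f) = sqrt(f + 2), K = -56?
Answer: 9184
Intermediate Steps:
N(f) = sqrt(2 + f)
(N(2)*K)*(-82) = (sqrt(2 + 2)*(-56))*(-82) = (sqrt(4)*(-56))*(-82) = (2*(-56))*(-82) = -112*(-82) = 9184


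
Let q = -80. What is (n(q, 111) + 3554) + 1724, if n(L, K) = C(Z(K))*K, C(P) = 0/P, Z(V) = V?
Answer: 5278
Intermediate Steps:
C(P) = 0
n(L, K) = 0 (n(L, K) = 0*K = 0)
(n(q, 111) + 3554) + 1724 = (0 + 3554) + 1724 = 3554 + 1724 = 5278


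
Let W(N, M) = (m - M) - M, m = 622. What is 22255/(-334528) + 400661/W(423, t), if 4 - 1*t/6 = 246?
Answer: 66976925939/589772864 ≈ 113.56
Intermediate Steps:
t = -1452 (t = 24 - 6*246 = 24 - 1476 = -1452)
W(N, M) = 622 - 2*M (W(N, M) = (622 - M) - M = 622 - 2*M)
22255/(-334528) + 400661/W(423, t) = 22255/(-334528) + 400661/(622 - 2*(-1452)) = 22255*(-1/334528) + 400661/(622 + 2904) = -22255/334528 + 400661/3526 = 66976925939/589772864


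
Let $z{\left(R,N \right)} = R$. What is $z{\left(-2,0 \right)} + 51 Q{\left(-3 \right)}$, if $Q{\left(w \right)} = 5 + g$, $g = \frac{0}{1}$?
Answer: $253$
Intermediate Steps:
$g = 0$ ($g = 0 \cdot 1 = 0$)
$Q{\left(w \right)} = 5$ ($Q{\left(w \right)} = 5 + 0 = 5$)
$z{\left(-2,0 \right)} + 51 Q{\left(-3 \right)} = -2 + 51 \cdot 5 = -2 + 255 = 253$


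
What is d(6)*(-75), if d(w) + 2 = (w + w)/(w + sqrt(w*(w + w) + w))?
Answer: 1950/7 - 150*sqrt(78)/7 ≈ 89.319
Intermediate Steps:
d(w) = -2 + 2*w/(w + sqrt(w + 2*w**2)) (d(w) = -2 + (w + w)/(w + sqrt(w*(w + w) + w)) = -2 + (2*w)/(w + sqrt(w*(2*w) + w)) = -2 + (2*w)/(w + sqrt(2*w**2 + w)) = -2 + (2*w)/(w + sqrt(w + 2*w**2)) = -2 + 2*w/(w + sqrt(w + 2*w**2)))
d(6)*(-75) = -2*sqrt(6*(1 + 2*6))/(6 + sqrt(6*(1 + 2*6)))*(-75) = -2*sqrt(6*(1 + 12))/(6 + sqrt(6*(1 + 12)))*(-75) = -2*sqrt(6*13)/(6 + sqrt(6*13))*(-75) = -2*sqrt(78)/(6 + sqrt(78))*(-75) = 150*sqrt(78)/(6 + sqrt(78))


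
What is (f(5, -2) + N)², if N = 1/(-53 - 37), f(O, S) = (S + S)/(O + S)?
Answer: 14641/8100 ≈ 1.8075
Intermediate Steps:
f(O, S) = 2*S/(O + S) (f(O, S) = (2*S)/(O + S) = 2*S/(O + S))
N = -1/90 (N = 1/(-90) = -1/90 ≈ -0.011111)
(f(5, -2) + N)² = (2*(-2)/(5 - 2) - 1/90)² = (2*(-2)/3 - 1/90)² = (2*(-2)*(⅓) - 1/90)² = (-4/3 - 1/90)² = (-121/90)² = 14641/8100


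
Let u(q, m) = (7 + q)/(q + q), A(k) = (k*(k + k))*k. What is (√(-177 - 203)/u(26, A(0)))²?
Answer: -1027520/1089 ≈ -943.54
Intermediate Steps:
A(k) = 2*k³ (A(k) = (k*(2*k))*k = (2*k²)*k = 2*k³)
u(q, m) = (7 + q)/(2*q) (u(q, m) = (7 + q)/((2*q)) = (7 + q)*(1/(2*q)) = (7 + q)/(2*q))
(√(-177 - 203)/u(26, A(0)))² = (√(-177 - 203)/(((½)*(7 + 26)/26)))² = (√(-380)/(((½)*(1/26)*33)))² = ((2*I*√95)/(33/52))² = ((2*I*√95)*(52/33))² = (104*I*√95/33)² = -1027520/1089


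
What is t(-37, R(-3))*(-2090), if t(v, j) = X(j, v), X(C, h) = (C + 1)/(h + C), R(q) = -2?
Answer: -2090/39 ≈ -53.590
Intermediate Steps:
X(C, h) = (1 + C)/(C + h)
t(v, j) = (1 + j)/(j + v)
t(-37, R(-3))*(-2090) = ((1 - 2)/(-2 - 37))*(-2090) = (-1/(-39))*(-2090) = -1/39*(-1)*(-2090) = (1/39)*(-2090) = -2090/39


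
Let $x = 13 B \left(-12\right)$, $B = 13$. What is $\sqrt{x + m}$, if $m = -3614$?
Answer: $i \sqrt{5642} \approx 75.113 i$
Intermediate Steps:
$x = -2028$ ($x = 13 \cdot 13 \left(-12\right) = 169 \left(-12\right) = -2028$)
$\sqrt{x + m} = \sqrt{-2028 - 3614} = \sqrt{-5642} = i \sqrt{5642}$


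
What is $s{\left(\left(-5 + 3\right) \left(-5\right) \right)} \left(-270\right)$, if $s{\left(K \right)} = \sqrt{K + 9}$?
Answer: $- 270 \sqrt{19} \approx -1176.9$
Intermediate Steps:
$s{\left(K \right)} = \sqrt{9 + K}$
$s{\left(\left(-5 + 3\right) \left(-5\right) \right)} \left(-270\right) = \sqrt{9 + \left(-5 + 3\right) \left(-5\right)} \left(-270\right) = \sqrt{9 - -10} \left(-270\right) = \sqrt{9 + 10} \left(-270\right) = \sqrt{19} \left(-270\right) = - 270 \sqrt{19}$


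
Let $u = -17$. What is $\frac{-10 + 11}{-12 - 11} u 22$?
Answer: $\frac{374}{23} \approx 16.261$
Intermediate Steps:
$\frac{-10 + 11}{-12 - 11} u 22 = \frac{-10 + 11}{-12 - 11} \left(-17\right) 22 = 1 \frac{1}{-23} \left(-17\right) 22 = 1 \left(- \frac{1}{23}\right) \left(-17\right) 22 = \left(- \frac{1}{23}\right) \left(-17\right) 22 = \frac{17}{23} \cdot 22 = \frac{374}{23}$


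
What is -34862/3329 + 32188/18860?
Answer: -137585867/15696235 ≈ -8.7655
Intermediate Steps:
-34862/3329 + 32188/18860 = -34862*1/3329 + 32188*(1/18860) = -34862/3329 + 8047/4715 = -137585867/15696235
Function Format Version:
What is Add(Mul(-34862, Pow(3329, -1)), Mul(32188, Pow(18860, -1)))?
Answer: Rational(-137585867, 15696235) ≈ -8.7655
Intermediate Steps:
Add(Mul(-34862, Pow(3329, -1)), Mul(32188, Pow(18860, -1))) = Add(Mul(-34862, Rational(1, 3329)), Mul(32188, Rational(1, 18860))) = Add(Rational(-34862, 3329), Rational(8047, 4715)) = Rational(-137585867, 15696235)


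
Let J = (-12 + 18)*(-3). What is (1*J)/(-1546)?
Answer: 9/773 ≈ 0.011643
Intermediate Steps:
J = -18 (J = 6*(-3) = -18)
(1*J)/(-1546) = (1*(-18))/(-1546) = -18*(-1/1546) = 9/773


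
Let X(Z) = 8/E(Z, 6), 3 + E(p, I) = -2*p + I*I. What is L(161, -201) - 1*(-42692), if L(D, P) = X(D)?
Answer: 12337980/289 ≈ 42692.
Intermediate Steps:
E(p, I) = -3 + I**2 - 2*p (E(p, I) = -3 + (-2*p + I*I) = -3 + (-2*p + I**2) = -3 + (I**2 - 2*p) = -3 + I**2 - 2*p)
X(Z) = 8/(33 - 2*Z) (X(Z) = 8/(-3 + 6**2 - 2*Z) = 8/(-3 + 36 - 2*Z) = 8/(33 - 2*Z))
L(D, P) = -8/(-33 + 2*D)
L(161, -201) - 1*(-42692) = -8/(-33 + 2*161) - 1*(-42692) = -8/(-33 + 322) + 42692 = -8/289 + 42692 = 12337980/289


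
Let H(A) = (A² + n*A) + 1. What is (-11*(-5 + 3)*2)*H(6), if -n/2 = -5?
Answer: 4268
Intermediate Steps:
n = 10 (n = -2*(-5) = 10)
H(A) = 1 + A² + 10*A (H(A) = (A² + 10*A) + 1 = 1 + A² + 10*A)
(-11*(-5 + 3)*2)*H(6) = (-11*(-5 + 3)*2)*(1 + 6² + 10*6) = (-(-22)*2)*(1 + 36 + 60) = -11*(-4)*97 = 44*97 = 4268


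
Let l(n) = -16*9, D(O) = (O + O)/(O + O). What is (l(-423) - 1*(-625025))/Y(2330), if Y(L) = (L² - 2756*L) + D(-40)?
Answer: -624881/992579 ≈ -0.62955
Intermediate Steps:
D(O) = 1 (D(O) = (2*O)/((2*O)) = (2*O)*(1/(2*O)) = 1)
l(n) = -144
Y(L) = 1 + L² - 2756*L (Y(L) = (L² - 2756*L) + 1 = 1 + L² - 2756*L)
(l(-423) - 1*(-625025))/Y(2330) = (-144 - 1*(-625025))/(1 + 2330² - 2756*2330) = (-144 + 625025)/(1 + 5428900 - 6421480) = 624881/(-992579) = 624881*(-1/992579) = -624881/992579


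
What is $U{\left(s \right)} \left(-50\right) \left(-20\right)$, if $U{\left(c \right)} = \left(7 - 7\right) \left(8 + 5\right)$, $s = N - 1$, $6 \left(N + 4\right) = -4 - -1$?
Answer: $0$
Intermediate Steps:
$N = - \frac{9}{2}$ ($N = -4 + \frac{-4 - -1}{6} = -4 + \frac{-4 + 1}{6} = -4 + \frac{1}{6} \left(-3\right) = -4 - \frac{1}{2} = - \frac{9}{2} \approx -4.5$)
$s = - \frac{11}{2}$ ($s = - \frac{9}{2} - 1 = - \frac{11}{2} \approx -5.5$)
$U{\left(c \right)} = 0$ ($U{\left(c \right)} = 0 \cdot 13 = 0$)
$U{\left(s \right)} \left(-50\right) \left(-20\right) = 0 \left(-50\right) \left(-20\right) = 0 \left(-20\right) = 0$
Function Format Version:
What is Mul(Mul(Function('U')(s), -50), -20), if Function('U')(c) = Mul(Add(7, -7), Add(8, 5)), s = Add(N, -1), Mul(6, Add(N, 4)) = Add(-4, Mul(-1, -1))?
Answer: 0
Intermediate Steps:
N = Rational(-9, 2) (N = Add(-4, Mul(Rational(1, 6), Add(-4, Mul(-1, -1)))) = Add(-4, Mul(Rational(1, 6), Add(-4, 1))) = Add(-4, Mul(Rational(1, 6), -3)) = Add(-4, Rational(-1, 2)) = Rational(-9, 2) ≈ -4.5000)
s = Rational(-11, 2) (s = Add(Rational(-9, 2), -1) = Rational(-11, 2) ≈ -5.5000)
Function('U')(c) = 0 (Function('U')(c) = Mul(0, 13) = 0)
Mul(Mul(Function('U')(s), -50), -20) = Mul(Mul(0, -50), -20) = Mul(0, -20) = 0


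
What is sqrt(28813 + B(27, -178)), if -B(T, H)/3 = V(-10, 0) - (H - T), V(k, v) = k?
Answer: 2*sqrt(7057) ≈ 168.01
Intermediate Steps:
B(T, H) = 30 - 3*T + 3*H (B(T, H) = -3*(-10 - (H - T)) = -3*(-10 + (T - H)) = -3*(-10 + T - H) = 30 - 3*T + 3*H)
sqrt(28813 + B(27, -178)) = sqrt(28813 + (30 - 3*27 + 3*(-178))) = sqrt(28813 + (30 - 81 - 534)) = sqrt(28813 - 585) = sqrt(28228) = 2*sqrt(7057)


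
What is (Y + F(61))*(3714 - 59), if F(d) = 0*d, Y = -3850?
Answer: -14071750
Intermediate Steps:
F(d) = 0
(Y + F(61))*(3714 - 59) = (-3850 + 0)*(3714 - 59) = -3850*3655 = -14071750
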